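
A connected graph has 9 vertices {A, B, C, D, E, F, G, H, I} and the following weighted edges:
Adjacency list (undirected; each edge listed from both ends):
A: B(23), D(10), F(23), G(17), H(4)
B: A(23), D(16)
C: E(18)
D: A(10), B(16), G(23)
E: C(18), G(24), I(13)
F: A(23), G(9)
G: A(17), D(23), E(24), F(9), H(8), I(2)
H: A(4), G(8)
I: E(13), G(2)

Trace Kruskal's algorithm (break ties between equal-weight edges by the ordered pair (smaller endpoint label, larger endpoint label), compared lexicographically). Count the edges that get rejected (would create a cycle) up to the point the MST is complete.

1

Kruskal: consider edges lightest-first.
G-I (2): add — endpoints in different components.
A-H (4): add — endpoints in different components.
G-H (8): add — endpoints in different components.
F-G (9): add — endpoints in different components.
A-D (10): add — endpoints in different components.
E-I (13): add — endpoints in different components.
B-D (16): add — endpoints in different components.
A-G (17): skip — A and G already connected.
C-E (18): add — endpoints in different components.
Edges rejected before the tree was complete: 1.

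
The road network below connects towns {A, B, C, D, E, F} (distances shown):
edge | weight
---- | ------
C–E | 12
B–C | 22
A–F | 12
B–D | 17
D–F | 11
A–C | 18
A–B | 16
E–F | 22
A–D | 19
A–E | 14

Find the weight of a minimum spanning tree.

Prim's algorithm from D:
Step 1: frontier [D–F 11, B–D 17, A–D 19] → take D–F (11); add F.
Step 2: frontier [B–D 17, A–D 19, A–F 12, E–F 22] → take A–F (12); add A.
Step 3: frontier [A–E 14, A–B 16, A–C 18, B–D 17, E–F 22] → take A–E (14); add E.
Step 4: frontier [A–B 16, A–C 18, B–D 17, C–E 12] → take C–E (12); add C.
Step 5: frontier [A–B 16, B–C 22, B–D 17] → take A–B (16); add B.
MST edges: D–F, A–F, A–E, C–E, A–B; total weight 11+12+14+12+16 = 65.

65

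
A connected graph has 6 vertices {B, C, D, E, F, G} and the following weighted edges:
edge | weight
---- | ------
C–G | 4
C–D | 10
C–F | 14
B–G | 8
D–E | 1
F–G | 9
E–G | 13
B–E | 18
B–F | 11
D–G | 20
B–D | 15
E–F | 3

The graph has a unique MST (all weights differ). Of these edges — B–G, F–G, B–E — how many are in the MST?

2

Kruskal's algorithm — process edges by increasing weight (ties by edge label):
D–E (1): add. Components now {B} {C} {D,E} {F} {G}
E–F (3): add. Components now {B} {C} {D,E,F} {G}
C–G (4): add. Components now {B} {C,G} {D,E,F}
B–G (8): add. Components now {B,C,G} {D,E,F}
F–G (9): add. Components now {B,C,D,E,F,G}
MST edge set: {D–E, E–F, C–G, B–G, F–G}.
Of the listed edges, {B–G, F–G} are in the MST → 2.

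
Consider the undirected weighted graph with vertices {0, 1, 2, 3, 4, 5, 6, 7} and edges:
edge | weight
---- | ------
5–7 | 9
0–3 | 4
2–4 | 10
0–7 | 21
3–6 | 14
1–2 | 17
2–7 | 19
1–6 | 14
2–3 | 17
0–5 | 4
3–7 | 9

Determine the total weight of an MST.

Sort edges by weight, then run Kruskal:
0–3 (4): add — endpoints in different components.
0–5 (4): add — endpoints in different components.
3–7 (9): add — endpoints in different components.
5–7 (9): skip — 5 and 7 already connected.
2–4 (10): add — endpoints in different components.
1–6 (14): add — endpoints in different components.
3–6 (14): add — endpoints in different components.
1–2 (17): add — endpoints in different components.
MST edges: 0–3, 0–5, 3–7, 2–4, 1–6, 3–6, 1–2; total weight 4+4+9+10+14+14+17 = 72.

72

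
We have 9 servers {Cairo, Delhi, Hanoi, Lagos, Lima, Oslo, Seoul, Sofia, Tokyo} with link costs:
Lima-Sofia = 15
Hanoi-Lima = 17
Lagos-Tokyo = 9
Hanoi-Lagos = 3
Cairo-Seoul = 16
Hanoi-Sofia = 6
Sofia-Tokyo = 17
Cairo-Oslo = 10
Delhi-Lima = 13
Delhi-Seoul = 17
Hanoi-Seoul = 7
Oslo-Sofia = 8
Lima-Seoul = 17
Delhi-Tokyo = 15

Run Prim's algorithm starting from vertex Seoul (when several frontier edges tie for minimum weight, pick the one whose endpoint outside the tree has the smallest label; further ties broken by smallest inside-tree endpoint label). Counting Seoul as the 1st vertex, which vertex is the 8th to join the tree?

Prim, starting at Seoul.
Step 1: frontier [Hanoi-Seoul 7, Cairo-Seoul 16, Delhi-Seoul 17, Lima-Seoul 17] → take Hanoi-Seoul (7); add Hanoi.
Step 2: frontier [Hanoi-Lagos 3, Hanoi-Sofia 6, Hanoi-Lima 17, Cairo-Seoul 16, Delhi-Seoul 17, Lima-Seoul 17] → take Hanoi-Lagos (3); add Lagos.
Step 3: frontier [Hanoi-Sofia 6, Hanoi-Lima 17, Lagos-Tokyo 9, Cairo-Seoul 16, Delhi-Seoul 17, Lima-Seoul 17] → take Hanoi-Sofia (6); add Sofia.
Step 4: frontier [Hanoi-Lima 17, Lagos-Tokyo 9, Cairo-Seoul 16, Delhi-Seoul 17, Lima-Seoul 17, Oslo-Sofia 8, Lima-Sofia 15, Sofia-Tokyo 17] → take Oslo-Sofia (8); add Oslo.
Step 5: frontier [Hanoi-Lima 17, Lagos-Tokyo 9, Cairo-Oslo 10, Cairo-Seoul 16, Delhi-Seoul 17, Lima-Seoul 17, Lima-Sofia 15, Sofia-Tokyo 17] → take Lagos-Tokyo (9); add Tokyo.
Step 6: frontier [Hanoi-Lima 17, Cairo-Oslo 10, Cairo-Seoul 16, Delhi-Seoul 17, Lima-Seoul 17, Lima-Sofia 15, Delhi-Tokyo 15] → take Cairo-Oslo (10); add Cairo.
Step 7: frontier [Hanoi-Lima 17, Delhi-Seoul 17, Lima-Seoul 17, Lima-Sofia 15, Delhi-Tokyo 15] → take Delhi-Tokyo (15); add Delhi.
Step 8: frontier [Delhi-Lima 13, Hanoi-Lima 17, Lima-Seoul 17, Lima-Sofia 15] → take Delhi-Lima (13); add Lima.
Vertex order: Seoul, Hanoi, Lagos, Sofia, Oslo, Tokyo, Cairo, Delhi, Lima. The 8th vertex is Delhi.

Delhi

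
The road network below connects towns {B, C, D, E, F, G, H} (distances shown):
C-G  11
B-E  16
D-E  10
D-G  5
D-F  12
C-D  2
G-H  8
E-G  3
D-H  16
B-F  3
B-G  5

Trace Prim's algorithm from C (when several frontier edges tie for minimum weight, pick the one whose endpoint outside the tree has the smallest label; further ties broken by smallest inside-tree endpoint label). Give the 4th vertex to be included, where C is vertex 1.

E

Grow the tree from C using Prim:
Step 1: cheapest edge leaving the tree is C-D (2); add D.
Step 2: cheapest edge leaving the tree is D-G (5); add G.
Step 3: cheapest edge leaving the tree is E-G (3); add E.
Step 4: cheapest edge leaving the tree is B-G (5); add B.
Step 5: cheapest edge leaving the tree is B-F (3); add F.
Step 6: cheapest edge leaving the tree is G-H (8); add H.
Vertex order: C, D, G, E, B, F, H. The 4th vertex is E.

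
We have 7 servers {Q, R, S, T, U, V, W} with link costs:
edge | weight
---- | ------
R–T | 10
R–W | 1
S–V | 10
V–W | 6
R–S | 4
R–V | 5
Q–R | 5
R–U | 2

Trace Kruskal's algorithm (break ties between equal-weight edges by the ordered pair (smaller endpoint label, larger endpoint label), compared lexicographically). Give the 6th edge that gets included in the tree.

Kruskal: consider edges lightest-first.
R–W (1): add. Components now {T} {S} {U} {Q} {R,W} {V}
R–U (2): add. Components now {T} {S} {R,U,W} {Q} {V}
R–S (4): add. Components now {T} {R,S,U,W} {Q} {V}
Q–R (5): add. Components now {T} {Q,R,S,U,W} {V}
R–V (5): add. Components now {T} {Q,R,S,U,V,W}
V–W (6): skip — W and V already connected.
R–T (10): add. Components now {Q,R,S,T,U,V,W}
The 6th edge added is R–T.

R-T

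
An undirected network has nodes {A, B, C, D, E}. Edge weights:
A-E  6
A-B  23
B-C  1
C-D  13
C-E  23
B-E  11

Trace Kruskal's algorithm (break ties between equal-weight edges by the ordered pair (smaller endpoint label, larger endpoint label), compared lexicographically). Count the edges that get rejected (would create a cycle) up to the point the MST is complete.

0

Kruskal: consider edges lightest-first.
B-C (1): add — endpoints in different components.
A-E (6): add — endpoints in different components.
B-E (11): add — endpoints in different components.
C-D (13): add — endpoints in different components.
Edges rejected before the tree was complete: 0.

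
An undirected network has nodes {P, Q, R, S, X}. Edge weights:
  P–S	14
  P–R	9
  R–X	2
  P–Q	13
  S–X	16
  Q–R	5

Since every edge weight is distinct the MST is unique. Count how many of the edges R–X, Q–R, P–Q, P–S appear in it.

Kruskal's algorithm — process edges by increasing weight (ties by edge label):
R–X (2): add — endpoints in different components.
Q–R (5): add — endpoints in different components.
P–R (9): add — endpoints in different components.
P–Q (13): skip — Q and P already connected.
P–S (14): add — endpoints in different components.
MST edge set: {R–X, Q–R, P–R, P–S}.
Of the listed edges, {R–X, Q–R, P–S} are in the MST → 3.

3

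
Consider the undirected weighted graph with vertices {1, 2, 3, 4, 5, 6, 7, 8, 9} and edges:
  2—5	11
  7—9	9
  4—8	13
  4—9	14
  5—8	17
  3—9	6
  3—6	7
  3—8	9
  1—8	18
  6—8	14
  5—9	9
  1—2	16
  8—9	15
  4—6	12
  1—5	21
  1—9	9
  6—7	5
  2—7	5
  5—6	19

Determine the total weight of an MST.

62

Kruskal: consider edges lightest-first.
2—7 (5): add — endpoints in different components.
6—7 (5): add — endpoints in different components.
3—9 (6): add — endpoints in different components.
3—6 (7): add — endpoints in different components.
1—9 (9): add — endpoints in different components.
3—8 (9): add — endpoints in different components.
5—9 (9): add — endpoints in different components.
7—9 (9): skip — 7 and 9 already connected.
2—5 (11): skip — 2 and 5 already connected.
4—6 (12): add — endpoints in different components.
MST edges: 2—7, 6—7, 3—9, 3—6, 1—9, 3—8, 5—9, 4—6; total weight 5+5+6+7+9+9+9+12 = 62.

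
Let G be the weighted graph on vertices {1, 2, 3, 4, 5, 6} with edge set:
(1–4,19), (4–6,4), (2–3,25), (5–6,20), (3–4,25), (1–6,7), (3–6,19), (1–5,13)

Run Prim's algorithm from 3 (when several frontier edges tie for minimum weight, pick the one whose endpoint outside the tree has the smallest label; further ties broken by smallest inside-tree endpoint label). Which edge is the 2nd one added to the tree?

Grow the tree from 3 using Prim:
Step 1: cheapest edge leaving the tree is 3–6 (19); add 6.
Step 2: cheapest edge leaving the tree is 4–6 (4); add 4.
Step 3: cheapest edge leaving the tree is 1–6 (7); add 1.
Step 4: cheapest edge leaving the tree is 1–5 (13); add 5.
Step 5: cheapest edge leaving the tree is 2–3 (25); add 2.
The 2nd edge added is 4–6.

4-6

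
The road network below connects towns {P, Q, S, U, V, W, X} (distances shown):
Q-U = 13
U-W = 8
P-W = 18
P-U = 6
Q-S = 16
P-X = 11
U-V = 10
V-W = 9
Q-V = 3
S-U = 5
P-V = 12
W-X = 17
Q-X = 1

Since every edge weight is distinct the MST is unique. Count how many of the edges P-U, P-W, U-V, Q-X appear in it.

Kruskal: consider edges lightest-first.
Q-X (1): add — endpoints in different components.
Q-V (3): add — endpoints in different components.
S-U (5): add — endpoints in different components.
P-U (6): add — endpoints in different components.
U-W (8): add — endpoints in different components.
V-W (9): add — endpoints in different components.
MST edge set: {Q-X, Q-V, S-U, P-U, U-W, V-W}.
Of the listed edges, {P-U, Q-X} are in the MST → 2.

2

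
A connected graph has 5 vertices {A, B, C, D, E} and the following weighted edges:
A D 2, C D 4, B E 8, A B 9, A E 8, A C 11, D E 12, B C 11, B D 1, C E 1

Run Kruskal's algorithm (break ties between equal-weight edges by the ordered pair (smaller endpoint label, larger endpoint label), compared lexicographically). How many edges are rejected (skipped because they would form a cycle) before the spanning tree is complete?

0

Sort edges by weight, then run Kruskal:
B D (1): add — endpoints in different components.
C E (1): add — endpoints in different components.
A D (2): add — endpoints in different components.
C D (4): add — endpoints in different components.
Edges rejected before the tree was complete: 0.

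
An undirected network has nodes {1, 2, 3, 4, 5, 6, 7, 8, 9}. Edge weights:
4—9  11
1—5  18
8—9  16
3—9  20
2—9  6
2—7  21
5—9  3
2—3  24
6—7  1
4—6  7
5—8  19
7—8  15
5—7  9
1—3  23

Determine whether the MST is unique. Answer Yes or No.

Kruskal: consider edges lightest-first.
6—7 (1): add — endpoints in different components.
5—9 (3): add — endpoints in different components.
2—9 (6): add — endpoints in different components.
4—6 (7): add — endpoints in different components.
5—7 (9): add — endpoints in different components.
4—9 (11): skip — 4 and 9 already connected.
7—8 (15): add — endpoints in different components.
8—9 (16): skip — 8 and 9 already connected.
1—5 (18): add — endpoints in different components.
5—8 (19): skip — 5 and 8 already connected.
3—9 (20): add — endpoints in different components.
Every non-tree edge has weight strictly greater than the heaviest edge on the tree path between its endpoints, so the MST is unique.

Yes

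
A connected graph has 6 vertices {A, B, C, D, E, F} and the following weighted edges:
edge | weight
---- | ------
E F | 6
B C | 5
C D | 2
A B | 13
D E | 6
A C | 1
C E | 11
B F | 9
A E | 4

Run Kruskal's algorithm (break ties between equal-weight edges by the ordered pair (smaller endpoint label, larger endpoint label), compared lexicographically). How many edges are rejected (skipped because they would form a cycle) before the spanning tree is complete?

Kruskal's algorithm — process edges by increasing weight (ties by edge label):
A C (1): add. Components now {A,C} {B} {D} {E} {F}
C D (2): add. Components now {A,C,D} {B} {E} {F}
A E (4): add. Components now {A,C,D,E} {B} {F}
B C (5): add. Components now {A,B,C,D,E} {F}
D E (6): skip — D and E already connected.
E F (6): add. Components now {A,B,C,D,E,F}
Edges rejected before the tree was complete: 1.

1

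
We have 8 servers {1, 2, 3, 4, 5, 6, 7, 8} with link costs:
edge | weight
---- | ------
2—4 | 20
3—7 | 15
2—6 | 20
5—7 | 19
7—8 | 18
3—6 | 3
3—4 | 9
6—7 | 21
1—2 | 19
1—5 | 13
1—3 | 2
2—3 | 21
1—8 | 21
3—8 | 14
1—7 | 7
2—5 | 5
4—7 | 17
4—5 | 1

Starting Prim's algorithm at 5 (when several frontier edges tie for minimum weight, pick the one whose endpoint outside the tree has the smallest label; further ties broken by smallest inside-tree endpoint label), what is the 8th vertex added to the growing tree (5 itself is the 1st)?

8

Grow the tree from 5 using Prim:
Step 1: cheapest edge leaving the tree is 4—5 (1); add 4.
Step 2: cheapest edge leaving the tree is 2—5 (5); add 2.
Step 3: cheapest edge leaving the tree is 3—4 (9); add 3.
Step 4: cheapest edge leaving the tree is 1—3 (2); add 1.
Step 5: cheapest edge leaving the tree is 3—6 (3); add 6.
Step 6: cheapest edge leaving the tree is 1—7 (7); add 7.
Step 7: cheapest edge leaving the tree is 3—8 (14); add 8.
Vertex order: 5, 4, 2, 3, 1, 6, 7, 8. The 8th vertex is 8.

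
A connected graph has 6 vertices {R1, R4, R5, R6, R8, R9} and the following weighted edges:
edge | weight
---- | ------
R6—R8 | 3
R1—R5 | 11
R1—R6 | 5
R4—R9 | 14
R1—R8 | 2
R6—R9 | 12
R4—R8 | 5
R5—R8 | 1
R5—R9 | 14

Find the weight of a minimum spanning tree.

23

Kruskal: consider edges lightest-first.
R5—R8 (1): add. Components now {R5,R8} {R1} {R6} {R4} {R9}
R1—R8 (2): add. Components now {R1,R5,R8} {R6} {R4} {R9}
R6—R8 (3): add. Components now {R1,R5,R6,R8} {R4} {R9}
R1—R6 (5): skip — R1 and R6 already connected.
R4—R8 (5): add. Components now {R1,R4,R5,R6,R8} {R9}
R1—R5 (11): skip — R5 and R1 already connected.
R6—R9 (12): add. Components now {R1,R4,R5,R6,R8,R9}
MST edges: R5—R8, R1—R8, R6—R8, R4—R8, R6—R9; total weight 1+2+3+5+12 = 23.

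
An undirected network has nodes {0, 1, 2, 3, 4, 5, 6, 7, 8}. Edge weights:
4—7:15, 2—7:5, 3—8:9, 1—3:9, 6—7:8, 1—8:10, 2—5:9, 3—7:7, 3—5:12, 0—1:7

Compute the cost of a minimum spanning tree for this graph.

69

Sort edges by weight, then run Kruskal:
2—7 (5): add — endpoints in different components.
0—1 (7): add — endpoints in different components.
3—7 (7): add — endpoints in different components.
6—7 (8): add — endpoints in different components.
1—3 (9): add — endpoints in different components.
2—5 (9): add — endpoints in different components.
3—8 (9): add — endpoints in different components.
1—8 (10): skip — 1 and 8 already connected.
3—5 (12): skip — 3 and 5 already connected.
4—7 (15): add — endpoints in different components.
MST edges: 2—7, 0—1, 3—7, 6—7, 1—3, 2—5, 3—8, 4—7; total weight 5+7+7+8+9+9+9+15 = 69.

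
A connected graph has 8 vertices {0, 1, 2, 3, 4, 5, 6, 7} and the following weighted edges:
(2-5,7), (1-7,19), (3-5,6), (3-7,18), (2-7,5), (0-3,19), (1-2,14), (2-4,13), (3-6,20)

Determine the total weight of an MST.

84

Kruskal: consider edges lightest-first.
2-7 (5): add — endpoints in different components.
3-5 (6): add — endpoints in different components.
2-5 (7): add — endpoints in different components.
2-4 (13): add — endpoints in different components.
1-2 (14): add — endpoints in different components.
3-7 (18): skip — 3 and 7 already connected.
0-3 (19): add — endpoints in different components.
1-7 (19): skip — 1 and 7 already connected.
3-6 (20): add — endpoints in different components.
MST edges: 2-7, 3-5, 2-5, 2-4, 1-2, 0-3, 3-6; total weight 5+6+7+13+14+19+20 = 84.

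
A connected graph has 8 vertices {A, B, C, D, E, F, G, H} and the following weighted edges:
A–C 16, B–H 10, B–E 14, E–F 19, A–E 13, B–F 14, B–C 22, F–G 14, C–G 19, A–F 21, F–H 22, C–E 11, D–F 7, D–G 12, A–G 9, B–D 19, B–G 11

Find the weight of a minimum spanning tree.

Sort edges by weight, then run Kruskal:
D–F (7): add — endpoints in different components.
A–G (9): add — endpoints in different components.
B–H (10): add — endpoints in different components.
B–G (11): add — endpoints in different components.
C–E (11): add — endpoints in different components.
D–G (12): add — endpoints in different components.
A–E (13): add — endpoints in different components.
MST edges: D–F, A–G, B–H, B–G, C–E, D–G, A–E; total weight 7+9+10+11+11+12+13 = 73.

73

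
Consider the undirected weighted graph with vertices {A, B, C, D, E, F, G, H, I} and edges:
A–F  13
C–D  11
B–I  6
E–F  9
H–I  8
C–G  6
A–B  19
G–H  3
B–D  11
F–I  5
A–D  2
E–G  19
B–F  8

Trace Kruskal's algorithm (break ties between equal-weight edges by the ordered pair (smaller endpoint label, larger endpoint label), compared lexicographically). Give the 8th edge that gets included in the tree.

B-D

Kruskal: consider edges lightest-first.
A–D (2): add — endpoints in different components.
G–H (3): add — endpoints in different components.
F–I (5): add — endpoints in different components.
B–I (6): add — endpoints in different components.
C–G (6): add — endpoints in different components.
B–F (8): skip — B and F already connected.
H–I (8): add — endpoints in different components.
E–F (9): add — endpoints in different components.
B–D (11): add — endpoints in different components.
The 8th edge added is B–D.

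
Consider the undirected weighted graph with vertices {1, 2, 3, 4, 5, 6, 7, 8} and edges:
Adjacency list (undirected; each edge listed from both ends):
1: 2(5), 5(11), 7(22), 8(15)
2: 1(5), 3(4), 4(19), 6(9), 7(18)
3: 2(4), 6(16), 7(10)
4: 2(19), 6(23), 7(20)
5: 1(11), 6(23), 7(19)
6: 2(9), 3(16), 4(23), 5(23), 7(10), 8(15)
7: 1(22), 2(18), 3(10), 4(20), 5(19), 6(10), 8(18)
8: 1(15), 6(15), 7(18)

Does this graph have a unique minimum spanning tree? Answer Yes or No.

No

Kruskal's algorithm — process edges by increasing weight (ties by edge label):
2–3 (4): add — endpoints in different components.
1–2 (5): add — endpoints in different components.
2–6 (9): add — endpoints in different components.
3–7 (10): add — endpoints in different components.
6–7 (10): skip — 6 and 7 already connected.
1–5 (11): add — endpoints in different components.
1–8 (15): add — endpoints in different components.
6–8 (15): skip — 6 and 8 already connected.
3–6 (16): skip — 3 and 6 already connected.
2–7 (18): skip — 2 and 7 already connected.
7–8 (18): skip — 7 and 8 already connected.
2–4 (19): add — endpoints in different components.
Non-tree edge 6–8 has weight 15, equal to the heaviest edge on its tree cycle — swapping gives another MST of the same weight. Not unique.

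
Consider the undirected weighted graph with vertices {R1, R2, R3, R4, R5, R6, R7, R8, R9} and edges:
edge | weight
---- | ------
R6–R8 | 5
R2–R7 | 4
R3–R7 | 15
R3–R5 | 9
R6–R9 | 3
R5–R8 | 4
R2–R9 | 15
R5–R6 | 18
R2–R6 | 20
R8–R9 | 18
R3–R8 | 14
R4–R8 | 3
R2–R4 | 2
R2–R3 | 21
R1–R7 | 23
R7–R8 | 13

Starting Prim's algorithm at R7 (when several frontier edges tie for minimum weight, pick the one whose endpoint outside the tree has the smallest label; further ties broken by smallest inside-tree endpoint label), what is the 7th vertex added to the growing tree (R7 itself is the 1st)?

Prim, starting at R7.
Step 1: cheapest edge leaving the tree is R2–R7 (4); add R2.
Step 2: cheapest edge leaving the tree is R2–R4 (2); add R4.
Step 3: cheapest edge leaving the tree is R4–R8 (3); add R8.
Step 4: cheapest edge leaving the tree is R5–R8 (4); add R5.
Step 5: cheapest edge leaving the tree is R6–R8 (5); add R6.
Step 6: cheapest edge leaving the tree is R6–R9 (3); add R9.
Step 7: cheapest edge leaving the tree is R3–R5 (9); add R3.
Step 8: cheapest edge leaving the tree is R1–R7 (23); add R1.
Vertex order: R7, R2, R4, R8, R5, R6, R9, R3, R1. The 7th vertex is R9.

R9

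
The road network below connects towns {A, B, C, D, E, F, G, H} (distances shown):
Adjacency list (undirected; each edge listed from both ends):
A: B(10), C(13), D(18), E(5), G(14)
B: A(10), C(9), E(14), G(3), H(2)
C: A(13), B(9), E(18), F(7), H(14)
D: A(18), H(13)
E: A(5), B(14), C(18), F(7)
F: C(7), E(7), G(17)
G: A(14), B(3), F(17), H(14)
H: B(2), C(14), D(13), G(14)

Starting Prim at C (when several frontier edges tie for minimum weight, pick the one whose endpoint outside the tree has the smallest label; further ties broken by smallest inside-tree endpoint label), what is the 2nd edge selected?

Prim, starting at C.
Step 1: cheapest edge leaving the tree is C F (7); add F.
Step 2: cheapest edge leaving the tree is E F (7); add E.
Step 3: cheapest edge leaving the tree is A E (5); add A.
Step 4: cheapest edge leaving the tree is B C (9); add B.
Step 5: cheapest edge leaving the tree is B H (2); add H.
Step 6: cheapest edge leaving the tree is B G (3); add G.
Step 7: cheapest edge leaving the tree is D H (13); add D.
The 2nd edge added is E F.

E-F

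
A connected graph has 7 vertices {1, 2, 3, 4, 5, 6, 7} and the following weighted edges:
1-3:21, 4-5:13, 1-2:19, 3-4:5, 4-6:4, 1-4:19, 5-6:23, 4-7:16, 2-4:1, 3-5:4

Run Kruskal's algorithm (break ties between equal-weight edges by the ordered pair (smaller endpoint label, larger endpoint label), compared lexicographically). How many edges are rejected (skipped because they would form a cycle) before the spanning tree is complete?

1

Kruskal's algorithm — process edges by increasing weight (ties by edge label):
2-4 (1): add — endpoints in different components.
3-5 (4): add — endpoints in different components.
4-6 (4): add — endpoints in different components.
3-4 (5): add — endpoints in different components.
4-5 (13): skip — 4 and 5 already connected.
4-7 (16): add — endpoints in different components.
1-2 (19): add — endpoints in different components.
Edges rejected before the tree was complete: 1.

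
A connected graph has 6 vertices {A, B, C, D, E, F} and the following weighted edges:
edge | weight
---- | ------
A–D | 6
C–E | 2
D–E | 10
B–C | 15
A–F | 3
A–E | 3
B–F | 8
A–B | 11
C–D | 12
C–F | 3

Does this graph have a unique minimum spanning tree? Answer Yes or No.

Sort edges by weight, then run Kruskal:
C–E (2): add — endpoints in different components.
A–E (3): add — endpoints in different components.
A–F (3): add — endpoints in different components.
C–F (3): skip — C and F already connected.
A–D (6): add — endpoints in different components.
B–F (8): add — endpoints in different components.
Non-tree edge C–F has weight 3, equal to the heaviest edge on its tree cycle — swapping gives another MST of the same weight. Not unique.

No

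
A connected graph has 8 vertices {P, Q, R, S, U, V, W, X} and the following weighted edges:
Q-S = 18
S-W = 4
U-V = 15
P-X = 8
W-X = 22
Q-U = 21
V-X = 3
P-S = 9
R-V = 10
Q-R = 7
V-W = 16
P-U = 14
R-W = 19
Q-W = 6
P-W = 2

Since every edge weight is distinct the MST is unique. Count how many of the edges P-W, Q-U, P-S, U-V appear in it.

1

Sort edges by weight, then run Kruskal:
P-W (2): add — endpoints in different components.
V-X (3): add — endpoints in different components.
S-W (4): add — endpoints in different components.
Q-W (6): add — endpoints in different components.
Q-R (7): add — endpoints in different components.
P-X (8): add — endpoints in different components.
P-S (9): skip — P and S already connected.
R-V (10): skip — V and R already connected.
P-U (14): add — endpoints in different components.
MST edge set: {P-W, V-X, S-W, Q-W, Q-R, P-X, P-U}.
Of the listed edges, {P-W} are in the MST → 1.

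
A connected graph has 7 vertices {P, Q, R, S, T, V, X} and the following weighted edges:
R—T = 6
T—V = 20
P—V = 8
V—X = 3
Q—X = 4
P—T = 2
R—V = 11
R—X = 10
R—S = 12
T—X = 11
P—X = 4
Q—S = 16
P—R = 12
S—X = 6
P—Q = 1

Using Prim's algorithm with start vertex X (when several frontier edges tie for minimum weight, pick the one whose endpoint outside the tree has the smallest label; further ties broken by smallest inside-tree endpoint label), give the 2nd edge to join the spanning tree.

Prim, starting at X.
Step 1: cheapest edge leaving the tree is V—X (3); add V.
Step 2: cheapest edge leaving the tree is P—X (4); add P.
Step 3: cheapest edge leaving the tree is P—Q (1); add Q.
Step 4: cheapest edge leaving the tree is P—T (2); add T.
Step 5: cheapest edge leaving the tree is R—T (6); add R.
Step 6: cheapest edge leaving the tree is S—X (6); add S.
The 2nd edge added is P—X.

P-X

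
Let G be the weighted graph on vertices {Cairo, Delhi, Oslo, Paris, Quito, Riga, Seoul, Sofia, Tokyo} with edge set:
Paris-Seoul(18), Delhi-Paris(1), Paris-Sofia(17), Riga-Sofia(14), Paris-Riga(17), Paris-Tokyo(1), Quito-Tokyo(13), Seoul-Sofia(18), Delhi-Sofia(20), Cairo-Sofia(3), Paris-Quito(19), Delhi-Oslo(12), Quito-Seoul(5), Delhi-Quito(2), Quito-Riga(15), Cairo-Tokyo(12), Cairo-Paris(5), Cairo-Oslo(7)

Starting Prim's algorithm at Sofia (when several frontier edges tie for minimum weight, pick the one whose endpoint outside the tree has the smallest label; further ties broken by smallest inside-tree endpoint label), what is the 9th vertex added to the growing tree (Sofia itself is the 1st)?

Grow the tree from Sofia using Prim:
Step 1: cheapest edge leaving the tree is Cairo-Sofia (3); add Cairo.
Step 2: cheapest edge leaving the tree is Cairo-Paris (5); add Paris.
Step 3: cheapest edge leaving the tree is Delhi-Paris (1); add Delhi.
Step 4: cheapest edge leaving the tree is Paris-Tokyo (1); add Tokyo.
Step 5: cheapest edge leaving the tree is Delhi-Quito (2); add Quito.
Step 6: cheapest edge leaving the tree is Quito-Seoul (5); add Seoul.
Step 7: cheapest edge leaving the tree is Cairo-Oslo (7); add Oslo.
Step 8: cheapest edge leaving the tree is Riga-Sofia (14); add Riga.
Vertex order: Sofia, Cairo, Paris, Delhi, Tokyo, Quito, Seoul, Oslo, Riga. The 9th vertex is Riga.

Riga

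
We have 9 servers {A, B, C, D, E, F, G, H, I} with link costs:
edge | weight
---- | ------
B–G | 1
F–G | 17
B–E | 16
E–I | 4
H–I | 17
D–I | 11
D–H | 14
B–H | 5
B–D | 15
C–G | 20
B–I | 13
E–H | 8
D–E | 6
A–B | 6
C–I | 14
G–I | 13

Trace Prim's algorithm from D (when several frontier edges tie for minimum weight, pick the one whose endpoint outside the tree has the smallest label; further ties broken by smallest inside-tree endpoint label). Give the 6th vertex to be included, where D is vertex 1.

G

Grow the tree from D using Prim:
Step 1: cheapest edge leaving the tree is D–E (6); add E.
Step 2: cheapest edge leaving the tree is E–I (4); add I.
Step 3: cheapest edge leaving the tree is E–H (8); add H.
Step 4: cheapest edge leaving the tree is B–H (5); add B.
Step 5: cheapest edge leaving the tree is B–G (1); add G.
Step 6: cheapest edge leaving the tree is A–B (6); add A.
Step 7: cheapest edge leaving the tree is C–I (14); add C.
Step 8: cheapest edge leaving the tree is F–G (17); add F.
Vertex order: D, E, I, H, B, G, A, C, F. The 6th vertex is G.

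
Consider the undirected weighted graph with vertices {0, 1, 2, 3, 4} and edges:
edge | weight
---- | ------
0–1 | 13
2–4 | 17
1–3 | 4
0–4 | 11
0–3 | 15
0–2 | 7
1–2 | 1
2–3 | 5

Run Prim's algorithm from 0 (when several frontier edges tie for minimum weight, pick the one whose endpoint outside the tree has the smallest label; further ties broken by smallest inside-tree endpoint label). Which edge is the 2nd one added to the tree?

Prim's algorithm from 0:
Step 1: frontier [0–2 7, 0–4 11, 0–1 13, 0–3 15] → take 0–2 (7); add 2.
Step 2: frontier [0–4 11, 0–1 13, 0–3 15, 1–2 1, 2–3 5, 2–4 17] → take 1–2 (1); add 1.
Step 3: frontier [0–4 11, 0–3 15, 1–3 4, 2–3 5, 2–4 17] → take 1–3 (4); add 3.
Step 4: frontier [0–4 11, 2–4 17] → take 0–4 (11); add 4.
The 2nd edge added is 1–2.

1-2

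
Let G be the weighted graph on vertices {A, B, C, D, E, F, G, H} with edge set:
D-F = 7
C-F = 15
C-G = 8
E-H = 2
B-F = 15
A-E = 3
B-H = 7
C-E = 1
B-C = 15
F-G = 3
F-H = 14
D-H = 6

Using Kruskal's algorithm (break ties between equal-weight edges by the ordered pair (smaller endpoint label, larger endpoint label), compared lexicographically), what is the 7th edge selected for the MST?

Kruskal: consider edges lightest-first.
C-E (1): add — endpoints in different components.
E-H (2): add — endpoints in different components.
A-E (3): add — endpoints in different components.
F-G (3): add — endpoints in different components.
D-H (6): add — endpoints in different components.
B-H (7): add — endpoints in different components.
D-F (7): add — endpoints in different components.
The 7th edge added is D-F.

D-F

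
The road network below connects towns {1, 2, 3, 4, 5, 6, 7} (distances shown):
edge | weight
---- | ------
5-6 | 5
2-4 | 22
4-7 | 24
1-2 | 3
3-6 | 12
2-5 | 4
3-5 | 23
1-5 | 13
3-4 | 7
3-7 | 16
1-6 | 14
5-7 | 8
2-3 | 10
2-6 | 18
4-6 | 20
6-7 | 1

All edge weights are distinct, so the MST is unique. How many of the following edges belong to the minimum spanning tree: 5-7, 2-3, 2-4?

1

Kruskal: consider edges lightest-first.
6-7 (1): add — endpoints in different components.
1-2 (3): add — endpoints in different components.
2-5 (4): add — endpoints in different components.
5-6 (5): add — endpoints in different components.
3-4 (7): add — endpoints in different components.
5-7 (8): skip — 5 and 7 already connected.
2-3 (10): add — endpoints in different components.
MST edge set: {6-7, 1-2, 2-5, 5-6, 3-4, 2-3}.
Of the listed edges, {2-3} are in the MST → 1.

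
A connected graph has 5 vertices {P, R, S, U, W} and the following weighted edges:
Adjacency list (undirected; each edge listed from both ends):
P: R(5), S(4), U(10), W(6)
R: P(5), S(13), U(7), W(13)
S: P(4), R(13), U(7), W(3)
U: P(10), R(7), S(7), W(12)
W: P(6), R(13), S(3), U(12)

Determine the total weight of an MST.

Prim's algorithm from P:
Step 1: cheapest edge leaving the tree is P-S (4); add S.
Step 2: cheapest edge leaving the tree is S-W (3); add W.
Step 3: cheapest edge leaving the tree is P-R (5); add R.
Step 4: cheapest edge leaving the tree is R-U (7); add U.
MST edges: P-S, S-W, P-R, R-U; total weight 4+3+5+7 = 19.

19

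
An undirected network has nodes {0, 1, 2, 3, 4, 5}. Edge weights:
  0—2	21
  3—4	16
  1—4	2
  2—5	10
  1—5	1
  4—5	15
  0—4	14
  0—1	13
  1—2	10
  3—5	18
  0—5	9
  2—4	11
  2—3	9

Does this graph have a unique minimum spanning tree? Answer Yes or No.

No

Sort edges by weight, then run Kruskal:
1—5 (1): add — endpoints in different components.
1—4 (2): add — endpoints in different components.
0—5 (9): add — endpoints in different components.
2—3 (9): add — endpoints in different components.
1—2 (10): add — endpoints in different components.
Non-tree edge 2—5 has weight 10, equal to the heaviest edge on its tree cycle — swapping gives another MST of the same weight. Not unique.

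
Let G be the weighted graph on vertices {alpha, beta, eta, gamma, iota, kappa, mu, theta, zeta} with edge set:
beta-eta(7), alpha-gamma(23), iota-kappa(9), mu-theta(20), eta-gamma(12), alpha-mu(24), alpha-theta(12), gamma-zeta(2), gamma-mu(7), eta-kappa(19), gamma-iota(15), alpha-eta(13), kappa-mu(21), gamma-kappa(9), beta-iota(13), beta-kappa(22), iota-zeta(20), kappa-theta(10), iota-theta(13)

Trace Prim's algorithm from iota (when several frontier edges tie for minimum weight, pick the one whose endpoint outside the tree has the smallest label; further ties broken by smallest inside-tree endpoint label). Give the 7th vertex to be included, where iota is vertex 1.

alpha

Prim's algorithm from iota:
Step 1: cheapest edge leaving the tree is iota-kappa (9); add kappa.
Step 2: cheapest edge leaving the tree is gamma-kappa (9); add gamma.
Step 3: cheapest edge leaving the tree is gamma-zeta (2); add zeta.
Step 4: cheapest edge leaving the tree is gamma-mu (7); add mu.
Step 5: cheapest edge leaving the tree is kappa-theta (10); add theta.
Step 6: cheapest edge leaving the tree is alpha-theta (12); add alpha.
Step 7: cheapest edge leaving the tree is eta-gamma (12); add eta.
Step 8: cheapest edge leaving the tree is beta-eta (7); add beta.
Vertex order: iota, kappa, gamma, zeta, mu, theta, alpha, eta, beta. The 7th vertex is alpha.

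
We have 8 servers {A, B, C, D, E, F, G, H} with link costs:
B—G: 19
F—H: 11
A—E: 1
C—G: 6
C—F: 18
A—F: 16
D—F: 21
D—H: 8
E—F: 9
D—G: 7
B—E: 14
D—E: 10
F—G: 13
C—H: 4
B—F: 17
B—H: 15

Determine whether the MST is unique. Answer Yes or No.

Sort edges by weight, then run Kruskal:
A—E (1): add — endpoints in different components.
C—H (4): add — endpoints in different components.
C—G (6): add — endpoints in different components.
D—G (7): add — endpoints in different components.
D—H (8): skip — D and H already connected.
E—F (9): add — endpoints in different components.
D—E (10): add — endpoints in different components.
F—H (11): skip — F and H already connected.
F—G (13): skip — F and G already connected.
B—E (14): add — endpoints in different components.
Every non-tree edge has weight strictly greater than the heaviest edge on the tree path between its endpoints, so the MST is unique.

Yes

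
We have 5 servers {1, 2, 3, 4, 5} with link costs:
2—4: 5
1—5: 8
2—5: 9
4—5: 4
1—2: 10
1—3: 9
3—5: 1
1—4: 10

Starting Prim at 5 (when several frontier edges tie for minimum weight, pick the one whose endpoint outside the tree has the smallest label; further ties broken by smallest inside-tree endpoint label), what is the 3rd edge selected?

2-4

Prim, starting at 5.
Step 1: cheapest edge leaving the tree is 3—5 (1); add 3.
Step 2: cheapest edge leaving the tree is 4—5 (4); add 4.
Step 3: cheapest edge leaving the tree is 2—4 (5); add 2.
Step 4: cheapest edge leaving the tree is 1—5 (8); add 1.
The 3rd edge added is 2—4.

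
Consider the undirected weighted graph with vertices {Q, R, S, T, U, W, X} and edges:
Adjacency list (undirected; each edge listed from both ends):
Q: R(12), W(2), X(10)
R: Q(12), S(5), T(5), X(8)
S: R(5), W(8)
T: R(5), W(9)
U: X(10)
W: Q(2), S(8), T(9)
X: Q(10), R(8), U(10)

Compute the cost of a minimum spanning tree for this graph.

38

Kruskal: consider edges lightest-first.
Q–W (2): add — endpoints in different components.
R–S (5): add — endpoints in different components.
R–T (5): add — endpoints in different components.
R–X (8): add — endpoints in different components.
S–W (8): add — endpoints in different components.
T–W (9): skip — W and T already connected.
Q–X (10): skip — Q and X already connected.
U–X (10): add — endpoints in different components.
MST edges: Q–W, R–S, R–T, R–X, S–W, U–X; total weight 2+5+5+8+8+10 = 38.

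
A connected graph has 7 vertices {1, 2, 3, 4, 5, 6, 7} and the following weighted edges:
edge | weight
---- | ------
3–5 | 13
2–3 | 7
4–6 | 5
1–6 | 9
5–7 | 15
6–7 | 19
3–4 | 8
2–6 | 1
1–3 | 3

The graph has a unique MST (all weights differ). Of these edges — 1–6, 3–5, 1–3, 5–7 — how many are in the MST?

3

Kruskal: consider edges lightest-first.
2–6 (1): add — endpoints in different components.
1–3 (3): add — endpoints in different components.
4–6 (5): add — endpoints in different components.
2–3 (7): add — endpoints in different components.
3–4 (8): skip — 3 and 4 already connected.
1–6 (9): skip — 1 and 6 already connected.
3–5 (13): add — endpoints in different components.
5–7 (15): add — endpoints in different components.
MST edge set: {2–6, 1–3, 4–6, 2–3, 3–5, 5–7}.
Of the listed edges, {3–5, 1–3, 5–7} are in the MST → 3.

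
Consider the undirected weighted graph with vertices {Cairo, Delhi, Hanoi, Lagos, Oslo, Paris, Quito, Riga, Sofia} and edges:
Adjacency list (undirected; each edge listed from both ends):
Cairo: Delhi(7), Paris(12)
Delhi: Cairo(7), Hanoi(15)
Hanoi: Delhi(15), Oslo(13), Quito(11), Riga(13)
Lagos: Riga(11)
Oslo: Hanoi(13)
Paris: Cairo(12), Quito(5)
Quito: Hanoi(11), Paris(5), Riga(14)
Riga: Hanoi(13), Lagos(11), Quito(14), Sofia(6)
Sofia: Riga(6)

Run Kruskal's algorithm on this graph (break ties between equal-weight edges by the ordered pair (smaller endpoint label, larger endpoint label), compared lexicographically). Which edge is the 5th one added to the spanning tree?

Lagos-Riga

Kruskal's algorithm — process edges by increasing weight (ties by edge label):
Paris Quito (5): add — endpoints in different components.
Riga Sofia (6): add — endpoints in different components.
Cairo Delhi (7): add — endpoints in different components.
Hanoi Quito (11): add — endpoints in different components.
Lagos Riga (11): add — endpoints in different components.
Cairo Paris (12): add — endpoints in different components.
Hanoi Oslo (13): add — endpoints in different components.
Hanoi Riga (13): add — endpoints in different components.
The 5th edge added is Lagos Riga.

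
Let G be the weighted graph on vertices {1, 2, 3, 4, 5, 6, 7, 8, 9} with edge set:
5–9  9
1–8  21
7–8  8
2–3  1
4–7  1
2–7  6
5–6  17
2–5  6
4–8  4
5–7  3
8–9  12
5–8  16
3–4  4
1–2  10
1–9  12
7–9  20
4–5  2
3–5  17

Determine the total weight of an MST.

48

Prim, starting at 5.
Step 1: cheapest edge leaving the tree is 4–5 (2); add 4.
Step 2: cheapest edge leaving the tree is 4–7 (1); add 7.
Step 3: cheapest edge leaving the tree is 3–4 (4); add 3.
Step 4: cheapest edge leaving the tree is 2–3 (1); add 2.
Step 5: cheapest edge leaving the tree is 4–8 (4); add 8.
Step 6: cheapest edge leaving the tree is 5–9 (9); add 9.
Step 7: cheapest edge leaving the tree is 1–2 (10); add 1.
Step 8: cheapest edge leaving the tree is 5–6 (17); add 6.
MST edges: 4–5, 4–7, 3–4, 2–3, 4–8, 5–9, 1–2, 5–6; total weight 2+1+4+1+4+9+10+17 = 48.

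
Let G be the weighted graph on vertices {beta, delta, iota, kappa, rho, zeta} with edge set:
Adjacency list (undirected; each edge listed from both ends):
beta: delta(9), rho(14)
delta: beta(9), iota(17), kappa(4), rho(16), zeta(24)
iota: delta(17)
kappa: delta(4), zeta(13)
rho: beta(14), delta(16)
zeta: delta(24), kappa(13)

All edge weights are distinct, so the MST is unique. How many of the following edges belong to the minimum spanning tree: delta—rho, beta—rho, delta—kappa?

Sort edges by weight, then run Kruskal:
delta—kappa (4): add. Components now {iota} {rho} {delta,kappa} {zeta} {beta}
beta—delta (9): add. Components now {iota} {rho} {beta,delta,kappa} {zeta}
kappa—zeta (13): add. Components now {iota} {rho} {beta,delta,kappa,zeta}
beta—rho (14): add. Components now {iota} {beta,delta,kappa,rho,zeta}
delta—rho (16): skip — rho and delta already connected.
delta—iota (17): add. Components now {beta,delta,iota,kappa,rho,zeta}
MST edge set: {delta—kappa, beta—delta, kappa—zeta, beta—rho, delta—iota}.
Of the listed edges, {beta—rho, delta—kappa} are in the MST → 2.

2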